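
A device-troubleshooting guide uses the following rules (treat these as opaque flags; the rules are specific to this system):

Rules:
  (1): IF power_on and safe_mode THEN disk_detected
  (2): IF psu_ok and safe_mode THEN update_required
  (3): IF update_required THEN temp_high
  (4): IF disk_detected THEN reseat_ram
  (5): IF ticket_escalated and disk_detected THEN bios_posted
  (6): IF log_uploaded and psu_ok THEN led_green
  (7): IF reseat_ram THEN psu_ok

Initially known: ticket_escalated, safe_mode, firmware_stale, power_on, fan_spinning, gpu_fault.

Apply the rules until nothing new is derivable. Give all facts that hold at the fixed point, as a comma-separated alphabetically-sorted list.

Round 1: (1) [IF power_on and safe_mode THEN disk_detected]. New: disk_detected.
Round 2: (4) [IF disk_detected THEN reseat_ram]; (5) [IF ticket_escalated and disk_detected THEN bios_posted]. New: reseat_ram, bios_posted.
Round 3: (7) [IF reseat_ram THEN psu_ok]. New: psu_ok.
Round 4: (2) [IF psu_ok and safe_mode THEN update_required]. New: update_required.
Round 5: (3) [IF update_required THEN temp_high]. New: temp_high.

bios_posted, disk_detected, fan_spinning, firmware_stale, gpu_fault, power_on, psu_ok, reseat_ram, safe_mode, temp_high, ticket_escalated, update_required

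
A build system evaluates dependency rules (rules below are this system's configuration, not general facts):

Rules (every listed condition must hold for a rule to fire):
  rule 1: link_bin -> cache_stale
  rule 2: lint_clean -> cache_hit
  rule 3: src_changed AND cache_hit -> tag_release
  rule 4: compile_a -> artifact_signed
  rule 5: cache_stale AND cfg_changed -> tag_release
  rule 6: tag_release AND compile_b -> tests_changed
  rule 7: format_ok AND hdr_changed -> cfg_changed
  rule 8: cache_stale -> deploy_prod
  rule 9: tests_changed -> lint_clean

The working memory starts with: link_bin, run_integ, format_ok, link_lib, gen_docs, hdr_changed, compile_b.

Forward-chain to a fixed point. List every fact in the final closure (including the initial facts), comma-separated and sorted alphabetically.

cache_hit, cache_stale, cfg_changed, compile_b, deploy_prod, format_ok, gen_docs, hdr_changed, link_bin, link_lib, lint_clean, run_integ, tag_release, tests_changed

Round 1 — rule 1, rule 7, derive cache_stale, cfg_changed.
Round 2 — rule 5, rule 8, derive tag_release, deploy_prod.
Round 3 — rule 6, derive tests_changed.
Round 4 — rule 9, derive lint_clean.
Round 5 — rule 2, derive cache_hit.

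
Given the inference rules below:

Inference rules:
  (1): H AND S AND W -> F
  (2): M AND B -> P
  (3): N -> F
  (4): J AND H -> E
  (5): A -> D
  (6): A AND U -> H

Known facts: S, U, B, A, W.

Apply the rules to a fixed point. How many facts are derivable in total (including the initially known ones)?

Round 1 — (5), (6), derive D, H.
Round 2 — (1), derive F.
Closure: {A, B, D, F, H, S, U, W} — 8 facts.

8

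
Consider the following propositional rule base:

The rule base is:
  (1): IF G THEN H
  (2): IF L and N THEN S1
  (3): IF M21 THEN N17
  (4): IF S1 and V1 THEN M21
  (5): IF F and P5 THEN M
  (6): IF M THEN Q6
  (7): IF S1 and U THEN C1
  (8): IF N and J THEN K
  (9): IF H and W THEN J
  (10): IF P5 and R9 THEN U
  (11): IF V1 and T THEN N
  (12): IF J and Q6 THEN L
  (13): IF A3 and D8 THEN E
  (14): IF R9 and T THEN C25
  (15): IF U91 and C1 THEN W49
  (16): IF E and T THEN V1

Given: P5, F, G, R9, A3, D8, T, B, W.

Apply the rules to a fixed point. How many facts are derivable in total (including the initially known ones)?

Round 1 — (1), (5), (10), (13), (14), derive H, M, U, E, C25.
Round 2 — (6), (9), (16), derive Q6, J, V1.
Round 3 — (11), (12), derive N, L.
Round 4 — (2), (8), derive S1, K.
Round 5 — (4), (7), derive M21, C1.
Round 6 — (3), derive N17.
Closure: {A3, B, C1, C25, D8, E, F, G, H, J, K, L, M, M21, N, N17, P5, Q6, R9, S1, T, U, V1, W} — 24 facts.

24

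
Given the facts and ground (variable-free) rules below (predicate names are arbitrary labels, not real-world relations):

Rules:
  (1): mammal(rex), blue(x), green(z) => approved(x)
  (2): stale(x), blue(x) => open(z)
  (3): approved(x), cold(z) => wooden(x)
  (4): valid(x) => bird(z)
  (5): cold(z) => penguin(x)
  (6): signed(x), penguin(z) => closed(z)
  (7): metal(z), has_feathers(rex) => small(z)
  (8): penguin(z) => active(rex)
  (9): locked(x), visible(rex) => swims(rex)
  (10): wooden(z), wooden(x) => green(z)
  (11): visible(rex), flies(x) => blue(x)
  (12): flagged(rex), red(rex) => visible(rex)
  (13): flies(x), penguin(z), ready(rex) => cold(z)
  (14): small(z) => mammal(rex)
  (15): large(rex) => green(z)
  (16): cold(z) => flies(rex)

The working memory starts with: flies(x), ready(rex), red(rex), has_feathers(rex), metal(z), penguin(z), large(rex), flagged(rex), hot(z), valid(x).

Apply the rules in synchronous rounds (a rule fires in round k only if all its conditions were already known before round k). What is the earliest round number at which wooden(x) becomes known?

4

Round 1: (4) [valid(x) => bird(z)]; (7) [metal(z), has_feathers(rex) => small(z)]; (8) [penguin(z) => active(rex)]; (12) [flagged(rex), red(rex) => visible(rex)]; (13) [flies(x), penguin(z), ready(rex) => cold(z)]; (15) [large(rex) => green(z)]. Adds bird(z), small(z), active(rex), visible(rex), cold(z), green(z).
Round 2: (5) [cold(z) => penguin(x)]; (11) [visible(rex), flies(x) => blue(x)]; (14) [small(z) => mammal(rex)]; (16) [cold(z) => flies(rex)]. Adds penguin(x), blue(x), mammal(rex), flies(rex).
Round 3: (1) [mammal(rex), blue(x), green(z) => approved(x)]. Adds approved(x).
Round 4: (3) [approved(x), cold(z) => wooden(x)]. Adds wooden(x).
wooden(x) first appears in round 4.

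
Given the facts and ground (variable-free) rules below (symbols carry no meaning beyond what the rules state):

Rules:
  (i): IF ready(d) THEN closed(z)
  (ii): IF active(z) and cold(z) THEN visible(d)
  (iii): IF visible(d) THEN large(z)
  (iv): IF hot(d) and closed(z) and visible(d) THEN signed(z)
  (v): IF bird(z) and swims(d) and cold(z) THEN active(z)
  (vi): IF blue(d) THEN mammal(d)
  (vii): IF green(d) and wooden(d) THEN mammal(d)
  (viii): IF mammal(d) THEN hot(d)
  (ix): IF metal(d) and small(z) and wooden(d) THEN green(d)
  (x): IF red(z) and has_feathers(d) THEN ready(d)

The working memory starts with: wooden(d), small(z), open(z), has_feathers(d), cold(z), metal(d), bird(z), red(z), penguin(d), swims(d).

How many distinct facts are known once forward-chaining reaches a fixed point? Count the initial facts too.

Round 1 fires (v), (ix), (x), giving active(z), green(d), ready(d).
Round 2 fires (i), (ii), (vii), giving closed(z), visible(d), mammal(d).
Round 3 fires (iii), (viii), giving large(z), hot(d).
Round 4 fires (iv), giving signed(z).
Closure: {active(z), bird(z), closed(z), cold(z), green(d), has_feathers(d), hot(d), large(z), mammal(d), metal(d), open(z), penguin(d), ready(d), red(z), signed(z), small(z), swims(d), visible(d), wooden(d)} — 19 facts.

19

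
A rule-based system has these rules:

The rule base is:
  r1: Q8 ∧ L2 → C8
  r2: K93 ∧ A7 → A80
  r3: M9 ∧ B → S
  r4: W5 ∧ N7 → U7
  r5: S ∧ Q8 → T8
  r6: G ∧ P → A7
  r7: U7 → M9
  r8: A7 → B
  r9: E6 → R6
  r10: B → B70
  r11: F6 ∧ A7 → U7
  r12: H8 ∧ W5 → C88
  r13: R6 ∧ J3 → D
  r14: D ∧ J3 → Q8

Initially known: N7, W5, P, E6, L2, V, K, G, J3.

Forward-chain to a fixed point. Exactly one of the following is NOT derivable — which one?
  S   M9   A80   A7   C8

Round 1: r4 [W5 ∧ N7 → U7]; r6 [G ∧ P → A7]; r9 [E6 → R6]. New: U7, A7, R6.
Round 2: r7 [U7 → M9]; r8 [A7 → B]; r13 [R6 ∧ J3 → D]. New: M9, B, D.
Round 3: r3 [M9 ∧ B → S]; r10 [B → B70]; r14 [D ∧ J3 → Q8]. New: S, B70, Q8.
Round 4: r1 [Q8 ∧ L2 → C8]; r5 [S ∧ Q8 → T8]. New: C8, T8.
Derived: C8 (round 4), M9 (round 2), A7 (round 1), S (round 3). A80 never appears in any round.

A80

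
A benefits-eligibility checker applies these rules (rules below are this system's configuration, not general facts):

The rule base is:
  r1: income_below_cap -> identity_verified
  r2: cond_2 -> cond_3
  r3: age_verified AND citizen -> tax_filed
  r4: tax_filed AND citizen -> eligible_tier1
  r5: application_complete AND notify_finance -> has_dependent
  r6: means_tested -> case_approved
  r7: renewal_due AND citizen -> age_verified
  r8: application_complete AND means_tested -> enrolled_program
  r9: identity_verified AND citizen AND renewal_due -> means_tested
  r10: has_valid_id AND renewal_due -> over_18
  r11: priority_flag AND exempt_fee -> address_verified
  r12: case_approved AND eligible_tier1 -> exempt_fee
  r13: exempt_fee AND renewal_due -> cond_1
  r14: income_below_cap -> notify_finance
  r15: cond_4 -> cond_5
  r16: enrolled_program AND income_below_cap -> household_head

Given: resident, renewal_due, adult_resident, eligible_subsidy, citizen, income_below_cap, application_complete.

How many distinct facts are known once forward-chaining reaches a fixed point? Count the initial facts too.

Round 1 — r1, r7, r14, derive identity_verified, age_verified, notify_finance.
Round 2 — r3, r5, r9, derive tax_filed, has_dependent, means_tested.
Round 3 — r4, r6, r8, derive eligible_tier1, case_approved, enrolled_program.
Round 4 — r12, r16, derive exempt_fee, household_head.
Round 5 — r13, derive cond_1.
Closure: {adult_resident, age_verified, application_complete, case_approved, citizen, cond_1, eligible_subsidy, eligible_tier1, enrolled_program, exempt_fee, has_dependent, household_head, identity_verified, income_below_cap, means_tested, notify_finance, renewal_due, resident, tax_filed} — 19 facts.

19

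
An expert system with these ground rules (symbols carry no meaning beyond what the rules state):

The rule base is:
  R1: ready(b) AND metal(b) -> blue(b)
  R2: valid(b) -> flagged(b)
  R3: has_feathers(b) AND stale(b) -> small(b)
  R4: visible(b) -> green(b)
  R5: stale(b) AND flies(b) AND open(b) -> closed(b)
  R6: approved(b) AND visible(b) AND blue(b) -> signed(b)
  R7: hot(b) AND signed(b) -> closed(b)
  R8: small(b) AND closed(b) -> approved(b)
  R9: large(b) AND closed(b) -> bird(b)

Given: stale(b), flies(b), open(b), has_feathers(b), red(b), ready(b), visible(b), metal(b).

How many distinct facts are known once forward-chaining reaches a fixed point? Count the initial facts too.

Round 1: R1 [ready(b) AND metal(b) -> blue(b)]; R3 [has_feathers(b) AND stale(b) -> small(b)]; R4 [visible(b) -> green(b)]; R5 [stale(b) AND flies(b) AND open(b) -> closed(b)]. Adds blue(b), small(b), green(b), closed(b).
Round 2: R8 [small(b) AND closed(b) -> approved(b)]. Adds approved(b).
Round 3: R6 [approved(b) AND visible(b) AND blue(b) -> signed(b)]. Adds signed(b).
Closure: {approved(b), blue(b), closed(b), flies(b), green(b), has_feathers(b), metal(b), open(b), ready(b), red(b), signed(b), small(b), stale(b), visible(b)} — 14 facts.

14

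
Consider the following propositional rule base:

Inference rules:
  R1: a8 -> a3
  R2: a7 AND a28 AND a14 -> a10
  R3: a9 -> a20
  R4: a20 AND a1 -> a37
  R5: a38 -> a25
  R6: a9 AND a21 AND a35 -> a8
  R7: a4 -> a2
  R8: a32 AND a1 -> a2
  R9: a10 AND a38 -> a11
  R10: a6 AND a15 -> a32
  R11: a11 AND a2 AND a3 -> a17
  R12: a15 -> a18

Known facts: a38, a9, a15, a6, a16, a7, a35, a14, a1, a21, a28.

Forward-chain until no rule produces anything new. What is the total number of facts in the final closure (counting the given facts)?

Round 1 fires R2, R3, R5, R6, R10, R12, giving a10, a20, a25, a8, a32, a18.
Round 2 fires R1, R4, R8, R9, giving a3, a37, a2, a11.
Round 3 fires R11, giving a17.
Closure: {a1, a10, a11, a14, a15, a16, a17, a18, a2, a20, a21, a25, a28, a3, a32, a35, a37, a38, a6, a7, a8, a9} — 22 facts.

22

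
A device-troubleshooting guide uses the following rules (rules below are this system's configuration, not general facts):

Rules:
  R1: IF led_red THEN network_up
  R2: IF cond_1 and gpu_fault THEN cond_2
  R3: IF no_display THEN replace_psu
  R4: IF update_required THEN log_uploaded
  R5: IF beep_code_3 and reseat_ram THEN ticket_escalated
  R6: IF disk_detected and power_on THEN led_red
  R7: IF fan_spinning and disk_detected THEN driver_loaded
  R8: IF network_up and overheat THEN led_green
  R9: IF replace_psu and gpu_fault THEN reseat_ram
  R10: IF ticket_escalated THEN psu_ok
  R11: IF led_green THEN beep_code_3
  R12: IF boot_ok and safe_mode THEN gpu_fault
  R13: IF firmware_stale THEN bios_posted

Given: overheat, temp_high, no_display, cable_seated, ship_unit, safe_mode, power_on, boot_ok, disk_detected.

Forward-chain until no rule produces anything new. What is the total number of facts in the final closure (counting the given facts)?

18

[1] R3 [IF no_display THEN replace_psu]; R6 [IF disk_detected and power_on THEN led_red]; R12 [IF boot_ok and safe_mode THEN gpu_fault]. ⇒ new: replace_psu, led_red, gpu_fault.
[2] R1 [IF led_red THEN network_up]; R9 [IF replace_psu and gpu_fault THEN reseat_ram]. ⇒ new: network_up, reseat_ram.
[3] R8 [IF network_up and overheat THEN led_green]. ⇒ new: led_green.
[4] R11 [IF led_green THEN beep_code_3]. ⇒ new: beep_code_3.
[5] R5 [IF beep_code_3 and reseat_ram THEN ticket_escalated]. ⇒ new: ticket_escalated.
[6] R10 [IF ticket_escalated THEN psu_ok]. ⇒ new: psu_ok.
Closure: {beep_code_3, boot_ok, cable_seated, disk_detected, gpu_fault, led_green, led_red, network_up, no_display, overheat, power_on, psu_ok, replace_psu, reseat_ram, safe_mode, ship_unit, temp_high, ticket_escalated} — 18 facts.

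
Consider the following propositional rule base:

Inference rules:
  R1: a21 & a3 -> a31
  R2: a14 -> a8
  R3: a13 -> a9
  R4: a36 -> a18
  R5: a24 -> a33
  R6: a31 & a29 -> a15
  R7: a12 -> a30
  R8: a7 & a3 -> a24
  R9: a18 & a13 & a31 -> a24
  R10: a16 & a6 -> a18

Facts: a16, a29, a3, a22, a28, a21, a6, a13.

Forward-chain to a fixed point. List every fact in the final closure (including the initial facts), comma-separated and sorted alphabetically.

a13, a15, a16, a18, a21, a22, a24, a28, a29, a3, a31, a33, a6, a9

Round 1: R1 [a21 & a3 -> a31]; R3 [a13 -> a9]; R10 [a16 & a6 -> a18]. New: a31, a9, a18.
Round 2: R6 [a31 & a29 -> a15]; R9 [a18 & a13 & a31 -> a24]. New: a15, a24.
Round 3: R5 [a24 -> a33]. New: a33.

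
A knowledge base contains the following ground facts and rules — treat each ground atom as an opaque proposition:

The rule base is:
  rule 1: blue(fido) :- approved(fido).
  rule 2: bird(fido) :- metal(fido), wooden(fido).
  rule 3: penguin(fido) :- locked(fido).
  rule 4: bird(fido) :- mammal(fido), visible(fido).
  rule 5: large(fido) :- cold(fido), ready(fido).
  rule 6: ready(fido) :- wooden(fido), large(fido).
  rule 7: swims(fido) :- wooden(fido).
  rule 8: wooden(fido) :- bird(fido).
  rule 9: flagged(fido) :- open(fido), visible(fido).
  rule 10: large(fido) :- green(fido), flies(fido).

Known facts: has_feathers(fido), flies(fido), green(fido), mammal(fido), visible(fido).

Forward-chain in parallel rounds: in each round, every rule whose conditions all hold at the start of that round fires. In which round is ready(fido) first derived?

3

[1] rule 4 [bird(fido) :- mammal(fido), visible(fido).]; rule 10 [large(fido) :- green(fido), flies(fido).]. ⇒ new: bird(fido), large(fido).
[2] rule 8 [wooden(fido) :- bird(fido).]. ⇒ new: wooden(fido).
[3] rule 6 [ready(fido) :- wooden(fido), large(fido).]; rule 7 [swims(fido) :- wooden(fido).]. ⇒ new: ready(fido), swims(fido).
ready(fido) first appears in round 3.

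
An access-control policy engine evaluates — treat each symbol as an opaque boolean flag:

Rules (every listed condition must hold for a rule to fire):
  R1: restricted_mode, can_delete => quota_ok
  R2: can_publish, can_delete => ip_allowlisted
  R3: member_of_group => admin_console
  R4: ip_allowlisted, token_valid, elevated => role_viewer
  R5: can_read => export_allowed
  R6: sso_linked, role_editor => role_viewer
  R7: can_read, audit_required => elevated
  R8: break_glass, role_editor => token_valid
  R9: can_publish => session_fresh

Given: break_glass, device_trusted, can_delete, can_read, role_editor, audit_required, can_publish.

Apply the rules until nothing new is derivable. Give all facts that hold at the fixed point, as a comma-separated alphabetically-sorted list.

Round 1 fires R2, R5, R7, R8, R9, giving ip_allowlisted, export_allowed, elevated, token_valid, session_fresh.
Round 2 fires R4, giving role_viewer.

audit_required, break_glass, can_delete, can_publish, can_read, device_trusted, elevated, export_allowed, ip_allowlisted, role_editor, role_viewer, session_fresh, token_valid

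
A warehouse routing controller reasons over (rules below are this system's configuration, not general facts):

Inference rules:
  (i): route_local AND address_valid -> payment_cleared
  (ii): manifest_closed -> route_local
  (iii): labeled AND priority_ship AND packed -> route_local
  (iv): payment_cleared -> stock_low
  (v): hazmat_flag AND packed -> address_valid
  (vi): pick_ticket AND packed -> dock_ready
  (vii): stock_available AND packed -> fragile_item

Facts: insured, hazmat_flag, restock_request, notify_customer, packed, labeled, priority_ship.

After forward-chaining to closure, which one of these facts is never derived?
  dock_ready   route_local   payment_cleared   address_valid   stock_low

dock_ready

Round 1: (iii) [labeled AND priority_ship AND packed -> route_local]; (v) [hazmat_flag AND packed -> address_valid]. Adds route_local, address_valid.
Round 2: (i) [route_local AND address_valid -> payment_cleared]. Adds payment_cleared.
Round 3: (iv) [payment_cleared -> stock_low]. Adds stock_low.
Derived: route_local (round 1), payment_cleared (round 2), stock_low (round 3), address_valid (round 1). dock_ready never appears in any round.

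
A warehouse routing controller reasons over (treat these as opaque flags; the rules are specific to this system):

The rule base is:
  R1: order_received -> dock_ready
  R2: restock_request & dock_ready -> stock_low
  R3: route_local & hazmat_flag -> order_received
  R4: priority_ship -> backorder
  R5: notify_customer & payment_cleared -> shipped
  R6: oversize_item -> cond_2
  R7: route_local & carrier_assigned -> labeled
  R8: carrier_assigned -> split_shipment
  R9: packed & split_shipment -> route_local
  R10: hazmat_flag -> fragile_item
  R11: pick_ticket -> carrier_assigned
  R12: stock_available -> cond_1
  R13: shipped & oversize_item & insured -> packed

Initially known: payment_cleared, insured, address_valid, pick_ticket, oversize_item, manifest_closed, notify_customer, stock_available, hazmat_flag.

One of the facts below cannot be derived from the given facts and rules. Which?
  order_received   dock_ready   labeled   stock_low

stock_low

Round 1 — R5, R6, R10, R11, R12, derive shipped, cond_2, fragile_item, carrier_assigned, cond_1.
Round 2 — R8, R13, derive split_shipment, packed.
Round 3 — R9, derive route_local.
Round 4 — R3, R7, derive order_received, labeled.
Round 5 — R1, derive dock_ready.
Derived: dock_ready (round 5), labeled (round 4), order_received (round 4). stock_low never appears in any round.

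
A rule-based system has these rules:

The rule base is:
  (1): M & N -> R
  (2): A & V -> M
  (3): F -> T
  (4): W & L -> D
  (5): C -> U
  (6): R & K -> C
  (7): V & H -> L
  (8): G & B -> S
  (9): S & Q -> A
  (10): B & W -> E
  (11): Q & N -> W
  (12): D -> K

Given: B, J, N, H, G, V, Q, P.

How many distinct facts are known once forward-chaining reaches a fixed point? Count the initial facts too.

19

Round 1 — (7), (8), (11), derive L, S, W.
Round 2 — (4), (9), (10), derive D, A, E.
Round 3 — (2), (12), derive M, K.
Round 4 — (1), derive R.
Round 5 — (6), derive C.
Round 6 — (5), derive U.
Closure: {A, B, C, D, E, G, H, J, K, L, M, N, P, Q, R, S, U, V, W} — 19 facts.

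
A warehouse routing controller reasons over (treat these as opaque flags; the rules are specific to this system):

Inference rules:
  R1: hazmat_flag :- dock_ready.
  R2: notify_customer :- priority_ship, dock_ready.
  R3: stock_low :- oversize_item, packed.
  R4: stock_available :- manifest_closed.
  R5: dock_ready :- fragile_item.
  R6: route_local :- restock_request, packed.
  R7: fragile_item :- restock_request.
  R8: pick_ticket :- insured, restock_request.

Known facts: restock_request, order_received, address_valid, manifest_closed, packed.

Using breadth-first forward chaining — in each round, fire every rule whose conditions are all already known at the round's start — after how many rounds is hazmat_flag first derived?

Round 1 fires R4, R6, R7, giving stock_available, route_local, fragile_item.
Round 2 fires R5, giving dock_ready.
Round 3 fires R1, giving hazmat_flag.
hazmat_flag first appears in round 3.

3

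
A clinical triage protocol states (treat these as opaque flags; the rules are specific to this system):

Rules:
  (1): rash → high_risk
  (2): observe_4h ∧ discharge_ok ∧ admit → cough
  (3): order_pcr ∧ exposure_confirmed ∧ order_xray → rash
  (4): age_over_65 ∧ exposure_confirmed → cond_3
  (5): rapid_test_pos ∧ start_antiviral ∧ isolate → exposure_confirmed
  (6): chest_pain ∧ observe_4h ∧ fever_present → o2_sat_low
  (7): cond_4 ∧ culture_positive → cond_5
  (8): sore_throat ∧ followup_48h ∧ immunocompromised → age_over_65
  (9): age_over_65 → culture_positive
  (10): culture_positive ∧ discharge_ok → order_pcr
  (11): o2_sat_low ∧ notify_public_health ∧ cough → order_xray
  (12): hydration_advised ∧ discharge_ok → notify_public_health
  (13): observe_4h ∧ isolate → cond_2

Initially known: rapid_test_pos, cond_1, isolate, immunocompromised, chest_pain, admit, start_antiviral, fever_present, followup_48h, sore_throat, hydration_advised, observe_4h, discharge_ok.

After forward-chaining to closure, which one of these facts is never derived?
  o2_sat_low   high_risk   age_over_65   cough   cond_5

cond_5

Round 1 fires (2), (5), (6), (8), (12), (13), giving cough, exposure_confirmed, o2_sat_low, age_over_65, notify_public_health, cond_2.
Round 2 fires (4), (9), (11), giving cond_3, culture_positive, order_xray.
Round 3 fires (10), giving order_pcr.
Round 4 fires (3), giving rash.
Round 5 fires (1), giving high_risk.
Derived: high_risk (round 5), age_over_65 (round 1), o2_sat_low (round 1), cough (round 1). cond_5 never appears in any round.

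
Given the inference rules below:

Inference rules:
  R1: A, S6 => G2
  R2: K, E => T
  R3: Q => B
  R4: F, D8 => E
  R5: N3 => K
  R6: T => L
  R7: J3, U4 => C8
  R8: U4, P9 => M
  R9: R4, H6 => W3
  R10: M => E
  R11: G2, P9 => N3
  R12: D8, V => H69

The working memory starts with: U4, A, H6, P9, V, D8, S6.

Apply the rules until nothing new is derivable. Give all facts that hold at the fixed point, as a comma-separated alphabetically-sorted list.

Round 1 fires R1, R8, R12, giving G2, M, H69.
Round 2 fires R10, R11, giving E, N3.
Round 3 fires R5, giving K.
Round 4 fires R2, giving T.
Round 5 fires R6, giving L.

A, D8, E, G2, H6, H69, K, L, M, N3, P9, S6, T, U4, V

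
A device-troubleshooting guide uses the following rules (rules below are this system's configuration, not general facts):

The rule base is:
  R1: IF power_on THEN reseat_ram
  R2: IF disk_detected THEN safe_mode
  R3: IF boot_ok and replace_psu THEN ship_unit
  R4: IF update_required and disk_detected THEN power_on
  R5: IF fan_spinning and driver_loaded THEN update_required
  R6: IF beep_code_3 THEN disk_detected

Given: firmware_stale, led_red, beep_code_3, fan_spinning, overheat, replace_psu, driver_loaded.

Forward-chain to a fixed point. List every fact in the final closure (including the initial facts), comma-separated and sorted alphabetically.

[1] R5 [IF fan_spinning and driver_loaded THEN update_required]; R6 [IF beep_code_3 THEN disk_detected]. ⇒ new: update_required, disk_detected.
[2] R2 [IF disk_detected THEN safe_mode]; R4 [IF update_required and disk_detected THEN power_on]. ⇒ new: safe_mode, power_on.
[3] R1 [IF power_on THEN reseat_ram]. ⇒ new: reseat_ram.

beep_code_3, disk_detected, driver_loaded, fan_spinning, firmware_stale, led_red, overheat, power_on, replace_psu, reseat_ram, safe_mode, update_required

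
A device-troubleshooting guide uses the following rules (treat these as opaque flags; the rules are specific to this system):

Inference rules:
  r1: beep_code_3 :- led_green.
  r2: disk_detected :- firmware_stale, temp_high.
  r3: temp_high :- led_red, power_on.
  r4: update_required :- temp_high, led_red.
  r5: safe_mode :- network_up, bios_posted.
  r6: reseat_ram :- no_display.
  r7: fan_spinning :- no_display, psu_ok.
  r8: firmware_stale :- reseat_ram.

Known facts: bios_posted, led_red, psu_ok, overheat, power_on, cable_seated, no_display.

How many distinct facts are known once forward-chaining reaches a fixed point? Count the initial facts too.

Round 1 fires r3, r6, r7, giving temp_high, reseat_ram, fan_spinning.
Round 2 fires r4, r8, giving update_required, firmware_stale.
Round 3 fires r2, giving disk_detected.
Closure: {bios_posted, cable_seated, disk_detected, fan_spinning, firmware_stale, led_red, no_display, overheat, power_on, psu_ok, reseat_ram, temp_high, update_required} — 13 facts.

13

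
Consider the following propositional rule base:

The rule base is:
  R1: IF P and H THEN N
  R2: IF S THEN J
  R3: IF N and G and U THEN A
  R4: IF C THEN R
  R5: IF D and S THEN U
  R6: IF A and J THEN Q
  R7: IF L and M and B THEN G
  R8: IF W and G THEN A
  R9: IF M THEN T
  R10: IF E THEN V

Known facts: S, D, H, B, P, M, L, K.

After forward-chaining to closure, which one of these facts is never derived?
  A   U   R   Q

Round 1 — R1, R2, R5, R7, R9, derive N, J, U, G, T.
Round 2 — R3, derive A.
Round 3 — R6, derive Q.
Derived: U (round 1), Q (round 3), A (round 2). R never appears in any round.

R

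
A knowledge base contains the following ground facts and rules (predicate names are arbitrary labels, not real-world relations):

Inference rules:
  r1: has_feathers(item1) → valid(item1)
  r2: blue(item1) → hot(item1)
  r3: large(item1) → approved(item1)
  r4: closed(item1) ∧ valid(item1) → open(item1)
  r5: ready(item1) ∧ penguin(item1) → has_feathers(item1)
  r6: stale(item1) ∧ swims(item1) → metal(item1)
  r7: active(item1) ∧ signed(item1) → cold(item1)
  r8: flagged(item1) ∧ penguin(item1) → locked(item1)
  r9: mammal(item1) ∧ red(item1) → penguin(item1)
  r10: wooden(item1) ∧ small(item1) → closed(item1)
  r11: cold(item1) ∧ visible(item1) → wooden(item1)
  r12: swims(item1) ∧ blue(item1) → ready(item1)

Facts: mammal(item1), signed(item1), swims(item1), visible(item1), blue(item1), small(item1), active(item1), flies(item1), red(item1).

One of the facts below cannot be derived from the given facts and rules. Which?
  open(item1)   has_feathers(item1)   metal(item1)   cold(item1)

metal(item1)

Round 1: r2 [blue(item1) → hot(item1)]; r7 [active(item1) ∧ signed(item1) → cold(item1)]; r9 [mammal(item1) ∧ red(item1) → penguin(item1)]; r12 [swims(item1) ∧ blue(item1) → ready(item1)]. New: hot(item1), cold(item1), penguin(item1), ready(item1).
Round 2: r5 [ready(item1) ∧ penguin(item1) → has_feathers(item1)]; r11 [cold(item1) ∧ visible(item1) → wooden(item1)]. New: has_feathers(item1), wooden(item1).
Round 3: r1 [has_feathers(item1) → valid(item1)]; r10 [wooden(item1) ∧ small(item1) → closed(item1)]. New: valid(item1), closed(item1).
Round 4: r4 [closed(item1) ∧ valid(item1) → open(item1)]. New: open(item1).
Derived: open(item1) (round 4), cold(item1) (round 1), has_feathers(item1) (round 2). metal(item1) never appears in any round.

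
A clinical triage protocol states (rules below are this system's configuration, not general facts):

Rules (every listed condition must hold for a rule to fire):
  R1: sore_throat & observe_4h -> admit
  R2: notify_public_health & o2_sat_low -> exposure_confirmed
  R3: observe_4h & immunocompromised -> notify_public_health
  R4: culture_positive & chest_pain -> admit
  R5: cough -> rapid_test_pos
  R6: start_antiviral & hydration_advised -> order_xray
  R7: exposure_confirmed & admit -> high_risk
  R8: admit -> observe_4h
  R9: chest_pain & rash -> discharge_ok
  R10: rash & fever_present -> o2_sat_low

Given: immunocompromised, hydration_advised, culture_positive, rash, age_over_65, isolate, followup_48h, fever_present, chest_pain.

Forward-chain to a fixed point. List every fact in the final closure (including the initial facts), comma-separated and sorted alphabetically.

[1] R4 [culture_positive & chest_pain -> admit]; R9 [chest_pain & rash -> discharge_ok]; R10 [rash & fever_present -> o2_sat_low]. ⇒ new: admit, discharge_ok, o2_sat_low.
[2] R8 [admit -> observe_4h]. ⇒ new: observe_4h.
[3] R3 [observe_4h & immunocompromised -> notify_public_health]. ⇒ new: notify_public_health.
[4] R2 [notify_public_health & o2_sat_low -> exposure_confirmed]. ⇒ new: exposure_confirmed.
[5] R7 [exposure_confirmed & admit -> high_risk]. ⇒ new: high_risk.

admit, age_over_65, chest_pain, culture_positive, discharge_ok, exposure_confirmed, fever_present, followup_48h, high_risk, hydration_advised, immunocompromised, isolate, notify_public_health, o2_sat_low, observe_4h, rash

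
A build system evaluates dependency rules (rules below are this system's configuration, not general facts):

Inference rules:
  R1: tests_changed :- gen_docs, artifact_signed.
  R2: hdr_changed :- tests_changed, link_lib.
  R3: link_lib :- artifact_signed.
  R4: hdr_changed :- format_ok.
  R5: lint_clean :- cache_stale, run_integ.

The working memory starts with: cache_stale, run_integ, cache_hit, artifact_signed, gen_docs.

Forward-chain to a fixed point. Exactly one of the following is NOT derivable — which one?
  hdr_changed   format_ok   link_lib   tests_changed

Round 1: R1 [tests_changed :- gen_docs, artifact_signed.]; R3 [link_lib :- artifact_signed.]; R5 [lint_clean :- cache_stale, run_integ.]. New: tests_changed, link_lib, lint_clean.
Round 2: R2 [hdr_changed :- tests_changed, link_lib.]. New: hdr_changed.
Derived: link_lib (round 1), hdr_changed (round 2), tests_changed (round 1). format_ok never appears in any round.

format_ok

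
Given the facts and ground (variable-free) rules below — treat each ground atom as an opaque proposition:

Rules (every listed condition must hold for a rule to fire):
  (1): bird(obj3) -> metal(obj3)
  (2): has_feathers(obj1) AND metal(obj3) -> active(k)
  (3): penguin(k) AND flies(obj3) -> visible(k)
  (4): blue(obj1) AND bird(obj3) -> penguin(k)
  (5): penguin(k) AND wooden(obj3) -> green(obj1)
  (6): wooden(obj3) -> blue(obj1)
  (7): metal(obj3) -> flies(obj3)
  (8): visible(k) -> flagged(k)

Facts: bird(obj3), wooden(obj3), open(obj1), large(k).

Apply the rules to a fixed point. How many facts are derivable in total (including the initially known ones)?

[1] (1) [bird(obj3) -> metal(obj3)]; (6) [wooden(obj3) -> blue(obj1)]. ⇒ new: metal(obj3), blue(obj1).
[2] (4) [blue(obj1) AND bird(obj3) -> penguin(k)]; (7) [metal(obj3) -> flies(obj3)]. ⇒ new: penguin(k), flies(obj3).
[3] (3) [penguin(k) AND flies(obj3) -> visible(k)]; (5) [penguin(k) AND wooden(obj3) -> green(obj1)]. ⇒ new: visible(k), green(obj1).
[4] (8) [visible(k) -> flagged(k)]. ⇒ new: flagged(k).
Closure: {bird(obj3), blue(obj1), flagged(k), flies(obj3), green(obj1), large(k), metal(obj3), open(obj1), penguin(k), visible(k), wooden(obj3)} — 11 facts.

11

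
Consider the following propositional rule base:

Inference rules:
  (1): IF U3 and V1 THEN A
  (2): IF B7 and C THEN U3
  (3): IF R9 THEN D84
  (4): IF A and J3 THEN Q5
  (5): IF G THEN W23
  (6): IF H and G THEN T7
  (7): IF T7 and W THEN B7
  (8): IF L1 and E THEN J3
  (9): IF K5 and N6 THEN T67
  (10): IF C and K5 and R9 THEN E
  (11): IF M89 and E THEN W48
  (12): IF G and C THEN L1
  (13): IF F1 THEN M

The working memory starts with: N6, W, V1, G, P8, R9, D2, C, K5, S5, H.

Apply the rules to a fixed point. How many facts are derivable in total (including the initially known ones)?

22

Round 1: (3) [IF R9 THEN D84]; (5) [IF G THEN W23]; (6) [IF H and G THEN T7]; (9) [IF K5 and N6 THEN T67]; (10) [IF C and K5 and R9 THEN E]; (12) [IF G and C THEN L1]. New: D84, W23, T7, T67, E, L1.
Round 2: (7) [IF T7 and W THEN B7]; (8) [IF L1 and E THEN J3]. New: B7, J3.
Round 3: (2) [IF B7 and C THEN U3]. New: U3.
Round 4: (1) [IF U3 and V1 THEN A]. New: A.
Round 5: (4) [IF A and J3 THEN Q5]. New: Q5.
Closure: {A, B7, C, D2, D84, E, G, H, J3, K5, L1, N6, P8, Q5, R9, S5, T67, T7, U3, V1, W, W23} — 22 facts.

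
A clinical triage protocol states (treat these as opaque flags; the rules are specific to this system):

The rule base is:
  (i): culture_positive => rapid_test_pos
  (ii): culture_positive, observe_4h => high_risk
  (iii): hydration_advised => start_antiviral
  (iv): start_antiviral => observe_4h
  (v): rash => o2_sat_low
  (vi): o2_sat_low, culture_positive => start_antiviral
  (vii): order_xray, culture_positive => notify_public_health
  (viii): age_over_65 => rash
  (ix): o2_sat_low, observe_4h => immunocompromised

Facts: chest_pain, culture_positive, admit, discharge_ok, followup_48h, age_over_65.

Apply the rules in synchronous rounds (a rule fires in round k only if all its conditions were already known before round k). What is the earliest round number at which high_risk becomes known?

5

[1] (i) [culture_positive => rapid_test_pos]; (viii) [age_over_65 => rash]. ⇒ new: rapid_test_pos, rash.
[2] (v) [rash => o2_sat_low]. ⇒ new: o2_sat_low.
[3] (vi) [o2_sat_low, culture_positive => start_antiviral]. ⇒ new: start_antiviral.
[4] (iv) [start_antiviral => observe_4h]. ⇒ new: observe_4h.
[5] (ii) [culture_positive, observe_4h => high_risk]; (ix) [o2_sat_low, observe_4h => immunocompromised]. ⇒ new: high_risk, immunocompromised.
high_risk first appears in round 5.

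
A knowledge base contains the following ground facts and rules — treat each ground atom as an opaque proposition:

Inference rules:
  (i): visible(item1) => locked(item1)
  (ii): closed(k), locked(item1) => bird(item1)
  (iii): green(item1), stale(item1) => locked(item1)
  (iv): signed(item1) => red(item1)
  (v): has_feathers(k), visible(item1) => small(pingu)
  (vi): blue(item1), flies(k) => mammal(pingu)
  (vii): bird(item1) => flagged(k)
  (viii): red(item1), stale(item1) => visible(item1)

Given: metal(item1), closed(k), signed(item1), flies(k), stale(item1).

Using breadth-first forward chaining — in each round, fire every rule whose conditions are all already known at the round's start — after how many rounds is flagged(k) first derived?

5

Round 1 fires (iv), giving red(item1).
Round 2 fires (viii), giving visible(item1).
Round 3 fires (i), giving locked(item1).
Round 4 fires (ii), giving bird(item1).
Round 5 fires (vii), giving flagged(k).
flagged(k) first appears in round 5.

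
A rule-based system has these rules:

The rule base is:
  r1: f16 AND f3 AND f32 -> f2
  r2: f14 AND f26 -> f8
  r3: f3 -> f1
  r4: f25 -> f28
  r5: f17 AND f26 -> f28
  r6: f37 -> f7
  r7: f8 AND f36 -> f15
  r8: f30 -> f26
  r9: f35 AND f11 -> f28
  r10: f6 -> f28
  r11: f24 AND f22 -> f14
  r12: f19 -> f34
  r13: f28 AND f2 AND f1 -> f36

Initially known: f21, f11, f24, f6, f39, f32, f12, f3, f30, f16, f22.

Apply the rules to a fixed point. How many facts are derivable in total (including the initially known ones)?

Round 1 — r1, r3, r8, r10, r11, derive f2, f1, f26, f28, f14.
Round 2 — r2, r13, derive f8, f36.
Round 3 — r7, derive f15.
Closure: {f1, f11, f12, f14, f15, f16, f2, f21, f22, f24, f26, f28, f3, f30, f32, f36, f39, f6, f8} — 19 facts.

19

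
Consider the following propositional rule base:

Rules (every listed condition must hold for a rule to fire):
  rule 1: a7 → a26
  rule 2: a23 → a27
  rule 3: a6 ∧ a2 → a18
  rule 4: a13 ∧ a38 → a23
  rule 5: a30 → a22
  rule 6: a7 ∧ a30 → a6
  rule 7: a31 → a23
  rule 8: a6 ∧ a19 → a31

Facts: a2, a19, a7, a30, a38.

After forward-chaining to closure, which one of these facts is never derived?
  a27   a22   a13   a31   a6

a13

[1] rule 1 [a7 → a26]; rule 5 [a30 → a22]; rule 6 [a7 ∧ a30 → a6]. ⇒ new: a26, a22, a6.
[2] rule 3 [a6 ∧ a2 → a18]; rule 8 [a6 ∧ a19 → a31]. ⇒ new: a18, a31.
[3] rule 7 [a31 → a23]. ⇒ new: a23.
[4] rule 2 [a23 → a27]. ⇒ new: a27.
Derived: a27 (round 4), a6 (round 1), a22 (round 1), a31 (round 2). a13 never appears in any round.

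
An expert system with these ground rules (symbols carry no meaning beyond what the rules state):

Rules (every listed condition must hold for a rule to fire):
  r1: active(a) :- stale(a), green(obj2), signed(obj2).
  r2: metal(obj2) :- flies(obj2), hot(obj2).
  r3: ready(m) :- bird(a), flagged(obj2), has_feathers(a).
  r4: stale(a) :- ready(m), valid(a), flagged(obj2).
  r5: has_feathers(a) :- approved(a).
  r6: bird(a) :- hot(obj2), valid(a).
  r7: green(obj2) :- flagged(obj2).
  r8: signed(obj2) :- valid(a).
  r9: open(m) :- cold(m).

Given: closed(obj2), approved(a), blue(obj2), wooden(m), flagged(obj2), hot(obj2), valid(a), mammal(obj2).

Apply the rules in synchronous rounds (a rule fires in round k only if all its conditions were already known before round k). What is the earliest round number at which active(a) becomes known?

4

Round 1 fires r5, r6, r7, r8, giving has_feathers(a), bird(a), green(obj2), signed(obj2).
Round 2 fires r3, giving ready(m).
Round 3 fires r4, giving stale(a).
Round 4 fires r1, giving active(a).
active(a) first appears in round 4.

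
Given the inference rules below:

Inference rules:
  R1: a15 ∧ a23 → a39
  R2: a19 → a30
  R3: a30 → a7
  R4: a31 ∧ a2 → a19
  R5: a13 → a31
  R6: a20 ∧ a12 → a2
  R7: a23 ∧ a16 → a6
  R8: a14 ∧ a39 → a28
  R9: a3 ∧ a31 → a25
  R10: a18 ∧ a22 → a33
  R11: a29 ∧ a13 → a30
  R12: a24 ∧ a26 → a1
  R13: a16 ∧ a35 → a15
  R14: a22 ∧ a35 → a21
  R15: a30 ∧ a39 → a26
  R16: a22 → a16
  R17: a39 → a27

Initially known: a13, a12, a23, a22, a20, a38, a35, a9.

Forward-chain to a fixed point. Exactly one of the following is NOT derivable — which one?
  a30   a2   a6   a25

a25

Round 1 fires R5, R6, R14, R16, giving a31, a2, a21, a16.
Round 2 fires R4, R7, R13, giving a19, a6, a15.
Round 3 fires R1, R2, giving a39, a30.
Round 4 fires R3, R15, R17, giving a7, a26, a27.
Derived: a2 (round 1), a6 (round 2), a30 (round 3). a25 never appears in any round.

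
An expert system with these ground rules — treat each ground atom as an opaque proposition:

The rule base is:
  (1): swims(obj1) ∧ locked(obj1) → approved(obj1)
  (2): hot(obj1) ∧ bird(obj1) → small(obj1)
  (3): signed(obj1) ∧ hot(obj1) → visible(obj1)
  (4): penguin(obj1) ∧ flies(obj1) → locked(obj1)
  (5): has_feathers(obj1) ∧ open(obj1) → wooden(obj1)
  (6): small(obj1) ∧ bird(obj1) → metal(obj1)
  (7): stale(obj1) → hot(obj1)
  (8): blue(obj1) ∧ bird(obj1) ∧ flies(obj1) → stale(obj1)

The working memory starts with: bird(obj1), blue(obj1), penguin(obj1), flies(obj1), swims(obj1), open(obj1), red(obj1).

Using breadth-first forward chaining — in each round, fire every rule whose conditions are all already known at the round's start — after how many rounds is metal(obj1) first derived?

Round 1: (4) [penguin(obj1) ∧ flies(obj1) → locked(obj1)]; (8) [blue(obj1) ∧ bird(obj1) ∧ flies(obj1) → stale(obj1)]. Adds locked(obj1), stale(obj1).
Round 2: (1) [swims(obj1) ∧ locked(obj1) → approved(obj1)]; (7) [stale(obj1) → hot(obj1)]. Adds approved(obj1), hot(obj1).
Round 3: (2) [hot(obj1) ∧ bird(obj1) → small(obj1)]. Adds small(obj1).
Round 4: (6) [small(obj1) ∧ bird(obj1) → metal(obj1)]. Adds metal(obj1).
metal(obj1) first appears in round 4.

4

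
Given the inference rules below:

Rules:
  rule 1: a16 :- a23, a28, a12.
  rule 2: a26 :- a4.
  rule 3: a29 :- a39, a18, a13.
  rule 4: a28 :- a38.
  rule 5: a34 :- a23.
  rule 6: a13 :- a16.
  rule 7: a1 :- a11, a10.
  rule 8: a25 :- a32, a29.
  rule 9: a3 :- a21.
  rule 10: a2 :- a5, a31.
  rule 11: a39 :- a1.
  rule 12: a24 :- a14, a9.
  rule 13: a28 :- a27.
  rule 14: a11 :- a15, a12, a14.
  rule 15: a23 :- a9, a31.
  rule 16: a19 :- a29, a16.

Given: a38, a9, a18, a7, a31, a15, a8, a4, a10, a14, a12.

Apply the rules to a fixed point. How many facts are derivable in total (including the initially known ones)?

Round 1: rule 2 [a26 :- a4.]; rule 4 [a28 :- a38.]; rule 12 [a24 :- a14, a9.]; rule 14 [a11 :- a15, a12, a14.]; rule 15 [a23 :- a9, a31.]. Adds a26, a28, a24, a11, a23.
Round 2: rule 1 [a16 :- a23, a28, a12.]; rule 5 [a34 :- a23.]; rule 7 [a1 :- a11, a10.]. Adds a16, a34, a1.
Round 3: rule 6 [a13 :- a16.]; rule 11 [a39 :- a1.]. Adds a13, a39.
Round 4: rule 3 [a29 :- a39, a18, a13.]. Adds a29.
Round 5: rule 16 [a19 :- a29, a16.]. Adds a19.
Closure: {a1, a10, a11, a12, a13, a14, a15, a16, a18, a19, a23, a24, a26, a28, a29, a31, a34, a38, a39, a4, a7, a8, a9} — 23 facts.

23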